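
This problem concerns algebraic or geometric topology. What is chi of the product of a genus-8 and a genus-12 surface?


chi(Sigma_8) = 2 - 2*8 = -14
chi(Sigma_12) = 2 - 2*12 = -22
chi(product) = (-14) * (-22) = 308

308


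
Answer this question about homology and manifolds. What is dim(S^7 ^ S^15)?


S^m ^ S^n = S^{m+n}.
k = 7 + 15 = 22

22


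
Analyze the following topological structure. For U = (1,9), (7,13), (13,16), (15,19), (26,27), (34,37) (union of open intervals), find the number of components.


Sort and merge overlapping open intervals.
Merged: (1,13), (13,19), (26,27), (34,37).
Number of components = 4

4


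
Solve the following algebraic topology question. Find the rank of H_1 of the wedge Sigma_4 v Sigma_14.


For a wedge: H_1(A v B) = H_1(A) + H_1(B).
b_1(Sigma_4) = 8, b_1(Sigma_14) = 28.
b_1 = 8 + 28 = 36

36


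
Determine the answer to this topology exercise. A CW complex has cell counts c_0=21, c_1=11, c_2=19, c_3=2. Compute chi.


chi = sum_k (-1)^k c_k.
= (-1)^0*21 + (-1)^1*11 + (-1)^2*19 + (-1)^3*2
= (21) + (-11) + (19) + (-2)
= 27

27


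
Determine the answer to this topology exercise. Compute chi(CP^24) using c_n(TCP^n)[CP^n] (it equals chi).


For any closed oriented manifold, <e(TM),[M]> = chi(M).
chi(CP^24) = 24+1 = 25

25


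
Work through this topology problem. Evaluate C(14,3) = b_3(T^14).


By the Kunneth formula, b_k(T^n) = C(n,k).
b_3(T^14) = C(14,3).
C(14,3) = 14!/(3!*11!) = 364

364


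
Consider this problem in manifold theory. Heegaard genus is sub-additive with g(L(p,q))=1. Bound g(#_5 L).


Heegaard genus satisfies g(A#B) <= g(A) + g(B).
Each lens space has g = 1.
Upper bound: 5 * 1 = 5

5


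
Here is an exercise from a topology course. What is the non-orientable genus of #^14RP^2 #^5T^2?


Since a >= 1, the sum is non-orientable; each T^2 can be replaced by RP^2 # RP^2 (since T^2#RP^2 = 3RP^2).
Total crosscaps k = 14 + 2*5 = 24.
Check via chi: chi = 14*1 + 5*0 - (14+5-1)*2 = -22 = 2 - k = -22. Consistent.

24


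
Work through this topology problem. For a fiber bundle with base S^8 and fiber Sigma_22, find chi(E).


chi(S^8) = 2 (n even), chi(Sigma_22) = 2 - 2*22 = -42.
chi(E) = 2 * (-42) = -84

-84


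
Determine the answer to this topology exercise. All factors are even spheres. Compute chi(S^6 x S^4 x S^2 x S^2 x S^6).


chi is multiplicative: chi(X x Y) = chi(X) chi(Y).
Each even-dim sphere has chi = 2. There are 5 factors.
chi = 2^5 = 32

32


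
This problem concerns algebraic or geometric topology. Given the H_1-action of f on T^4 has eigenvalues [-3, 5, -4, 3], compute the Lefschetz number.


For a torus self-map: L(f) = det(I - A) where A acts on H_1.
L(f) = (1--3) * (1-5) * (1--4) * (1-3) = 4 * -4 * 5 * -2 = 160

160


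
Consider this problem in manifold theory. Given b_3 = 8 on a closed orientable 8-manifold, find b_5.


Poincare duality for closed orientable n-manifolds: b_k = b_{n-k}.
Here n = 8, so b_5 = b_3 = 8

8


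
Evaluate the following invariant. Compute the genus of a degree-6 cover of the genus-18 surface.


For an n-sheeted cover: chi(E) = n * chi(B).
chi(Sigma_18) = 2 - 2*18 = -34.
chi(E) = 6 * (-34) = -204.
genus(E) = (2 - chi(E))/2 = (2 - (-204))/2 = 206/2 = 103

103


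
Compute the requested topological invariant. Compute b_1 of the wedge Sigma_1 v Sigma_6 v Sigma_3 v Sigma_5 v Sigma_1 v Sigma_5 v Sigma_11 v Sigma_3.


For a wedge X v Y: reduced H_k(X v Y) = H_k(X) + H_k(Y).
Each Sigma_g contributes b_1 = 2g.
b_1 = 2 + 12 + 6 + 10 + 2 + 10 + 22 + 6 = 70

70


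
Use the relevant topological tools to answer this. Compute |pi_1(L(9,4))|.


pi_1(L(p,q)) = Z/pZ for any q coprime to p.
|pi_1(L(9,4))| = 9

9


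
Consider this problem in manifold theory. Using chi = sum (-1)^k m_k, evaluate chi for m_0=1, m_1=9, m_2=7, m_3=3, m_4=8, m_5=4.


Morse theory: chi(M) = sum_k (-1)^k m_k where m_k = #(index-k critical points).
= (1) + (-9) + (7) + (-3) + (8) + (-4) = 0

0


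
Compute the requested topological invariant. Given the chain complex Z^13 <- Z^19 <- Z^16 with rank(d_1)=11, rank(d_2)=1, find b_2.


rank H_k = rank(ker d_k) - rank(im d_{k+1}).
rank(ker d_2) = rank(C_2) - rank(d_2) = 16 - 1 = 15.
rank(im d_{2+1}) = 0.
rank H_2 = 15 - 0 = 15

15


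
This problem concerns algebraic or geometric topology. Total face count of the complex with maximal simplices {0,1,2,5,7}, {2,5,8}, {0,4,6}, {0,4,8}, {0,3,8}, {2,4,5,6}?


Each maximal simplex on m vertices has 2^m - 1 nonempty faces.
Take the union (dedupe shared faces).
Total distinct faces = 57

57


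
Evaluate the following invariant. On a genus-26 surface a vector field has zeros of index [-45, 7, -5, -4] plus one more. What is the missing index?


Poincare-Hopf: sum of indices = chi(M).
chi(Sigma_26) = 2 - 2*26 = -50.
Sum of known indices = -47.
x = chi - (sum known) = -50 - (-47) = -3

-3


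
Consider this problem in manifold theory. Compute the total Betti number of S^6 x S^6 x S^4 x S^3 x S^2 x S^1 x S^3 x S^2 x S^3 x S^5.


Total Betti number is multiplicative under products.
Each S^d (d>=1) has total Betti number 2.
There are 10 sphere factors.
Total = 2^10 = 1024

1024


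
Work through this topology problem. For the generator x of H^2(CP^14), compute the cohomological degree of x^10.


|x| = 2 in H^*(CP^n).
|x^10| = 10 * |x| = 10 * 2 = 20

20


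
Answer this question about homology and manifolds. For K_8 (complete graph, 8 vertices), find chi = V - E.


K_8: V = 8, E = C(8,2) = 28.
chi = V - E = 8 - 28 = -20

-20


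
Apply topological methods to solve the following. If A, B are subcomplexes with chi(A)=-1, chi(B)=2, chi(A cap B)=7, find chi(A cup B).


chi(A cup B) = chi(A) + chi(B) - chi(A cap B)
= -1 + (2) - (7)
= -6

-6


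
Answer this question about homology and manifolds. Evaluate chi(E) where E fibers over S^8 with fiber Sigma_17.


chi(S^8) = 2 (n even), chi(Sigma_17) = 2 - 2*17 = -32.
chi(E) = 2 * (-32) = -64

-64


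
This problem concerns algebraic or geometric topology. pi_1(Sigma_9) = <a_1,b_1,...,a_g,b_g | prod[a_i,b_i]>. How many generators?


Standard presentation: pi_1(Sigma_g) = <a_1,b_1,...,a_g,b_g | [a_1,b_1]...[a_g,b_g] = 1>.
Number of generators = 2g = 2*9 = 18

18


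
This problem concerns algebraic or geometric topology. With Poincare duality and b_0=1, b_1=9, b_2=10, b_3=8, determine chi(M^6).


By Poincare duality b_k = b_{6-k}, so full Betti numbers: b_0=1, b_1=9, b_2=10, b_3=8, b_4=10, b_5=9, b_6=1.
chi = sum (-1)^k b_k = -4

-4


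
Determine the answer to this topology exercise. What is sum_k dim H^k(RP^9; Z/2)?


H^k(RP^9; Z/2) = Z/2 for each 0 <= k <= 9.
Total dimension = 9 + 1 = 10

10


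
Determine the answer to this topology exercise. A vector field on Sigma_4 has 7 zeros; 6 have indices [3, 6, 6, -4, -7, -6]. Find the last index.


Poincare-Hopf: sum of indices = chi(M).
chi(Sigma_4) = 2 - 2*4 = -6.
Sum of known indices = -2.
x = chi - (sum known) = -6 - (-2) = -4

-4


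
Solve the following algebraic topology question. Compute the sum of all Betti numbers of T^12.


b_k(T^12) = C(12,k), so the sum over k is sum_k C(12,k) = 2^12.
Total = 2^12 = 4096

4096


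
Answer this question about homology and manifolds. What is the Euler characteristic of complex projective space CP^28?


CP^28 has one cell in each even dimension 0, 2, ..., 2*28 (28+1 cells total).
All cells are even-dimensional, so chi = number of cells.
chi = 28 + 1 = 29

29


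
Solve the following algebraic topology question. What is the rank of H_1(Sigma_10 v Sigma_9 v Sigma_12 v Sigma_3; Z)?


For a wedge X v Y: reduced H_k(X v Y) = H_k(X) + H_k(Y).
Each Sigma_g contributes b_1 = 2g.
b_1 = 20 + 18 + 24 + 6 = 68

68


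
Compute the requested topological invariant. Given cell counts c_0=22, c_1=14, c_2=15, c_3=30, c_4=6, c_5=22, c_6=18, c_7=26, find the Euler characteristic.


chi = sum_k (-1)^k c_k.
= (-1)^0*22 + (-1)^1*14 + (-1)^2*15 + (-1)^3*30 + (-1)^4*6 + (-1)^5*22 + (-1)^6*18 + (-1)^7*26
= (22) + (-14) + (15) + (-30) + (6) + (-22) + (18) + (-26)
= -31

-31


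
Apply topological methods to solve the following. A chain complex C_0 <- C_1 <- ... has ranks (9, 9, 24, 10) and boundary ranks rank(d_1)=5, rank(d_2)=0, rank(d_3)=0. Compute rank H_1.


rank H_k = rank(ker d_k) - rank(im d_{k+1}).
rank(ker d_1) = rank(C_1) - rank(d_1) = 9 - 5 = 4.
rank(im d_{1+1}) = 0.
rank H_1 = 4 - 0 = 4

4


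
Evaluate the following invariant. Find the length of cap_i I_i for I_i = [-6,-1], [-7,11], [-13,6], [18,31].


Intersection = [max(a_i), min(b_i)] = [18, -1].
Since 18 > -1, the intersection is empty.
Length = 0

0


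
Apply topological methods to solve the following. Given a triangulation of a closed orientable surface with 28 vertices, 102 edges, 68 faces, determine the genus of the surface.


chi = V - E + F = 28 - 102 + 68 = -6
For orientable closed surface: chi = 2 - 2g, so g = (2 - chi)/2.
g = (2 - (-6)) / 2 = 8 / 2 = 4

4


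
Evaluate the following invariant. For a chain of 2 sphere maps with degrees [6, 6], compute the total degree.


Degree is multiplicative: deg(composition) = product of degrees.
= (6) * (6) = 36

36


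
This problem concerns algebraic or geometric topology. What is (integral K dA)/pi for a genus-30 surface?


Gauss-Bonnet: integral K dA = 2*pi*chi(M).
chi(Sigma_30) = 2 - 2*30 = -58.
(integral K dA)/pi = 2*chi = 2*(-58) = -116

-116


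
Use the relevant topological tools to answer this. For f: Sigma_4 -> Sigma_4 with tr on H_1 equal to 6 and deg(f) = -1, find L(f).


L(f) = tr(f_0*) - tr(f_1*) + tr(f_2*).
= 1 - (6) + (-1)
= -6

-6


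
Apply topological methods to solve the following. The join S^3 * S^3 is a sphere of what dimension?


Join of spheres: S^m * S^n = S^{m+n+1}.
dim = 3 + 3 + 1 = 7

7


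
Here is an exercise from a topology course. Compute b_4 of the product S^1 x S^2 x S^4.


Each S^d has Poincare polynomial 1 + t^d.
The product S^1 x S^2 x S^4 has Poincare polynomial prod(1+t^d_i).
Expanding: b_0=1, b_1=1, b_2=1, b_3=1, b_4=1, b_5=1, b_6=1, b_7=1.
b_4 = 1

1


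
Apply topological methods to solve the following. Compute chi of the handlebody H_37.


A genus-g handlebody deformation retracts to a wedge of g circles.
chi(vee_g S^1) = 1 - g.
chi(H_37) = 1 - 37 = -36

-36


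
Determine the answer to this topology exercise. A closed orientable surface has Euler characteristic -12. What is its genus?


chi = 2 - 2g for closed orientable surfaces.
-12 = 2 - 2g
2g = 2 - (-12) = 14
g = 7

7


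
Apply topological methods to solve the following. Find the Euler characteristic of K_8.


K_8: V = 8, E = C(8,2) = 28.
chi = V - E = 8 - 28 = -20

-20


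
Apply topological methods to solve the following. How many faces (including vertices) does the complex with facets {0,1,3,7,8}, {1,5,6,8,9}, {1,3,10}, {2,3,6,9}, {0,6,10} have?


Each maximal simplex on m vertices has 2^m - 1 nonempty faces.
Take the union (dedupe shared faces).
Total distinct faces = 78

78


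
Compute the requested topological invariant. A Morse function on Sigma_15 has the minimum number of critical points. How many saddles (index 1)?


A perfect Morse function has m_k = b_k.
For Sigma_15: b_0=1, b_1=2g=30, b_2=1.
Saddles m_1 = 2g = 30

30


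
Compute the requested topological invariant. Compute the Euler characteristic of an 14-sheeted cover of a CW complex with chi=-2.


For a finite covering: chi(E) = (number of sheets) * chi(B).
chi(E) = 14 * (-2) = -28

-28


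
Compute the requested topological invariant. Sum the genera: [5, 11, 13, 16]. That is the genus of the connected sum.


Genus is additive under connected sum of orientable surfaces.
g = 5 + 11 + 13 + 16 = 45

45


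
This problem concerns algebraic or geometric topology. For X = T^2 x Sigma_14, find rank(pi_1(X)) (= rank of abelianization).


pi_1(A x B) = pi_1(A) x pi_1(B); rank of abelianization = b_1.
b_1(T^2) = 2, b_1(Sigma_14) = 2*14 = 28.
b_1(product) = 2 + 28 = 30

30


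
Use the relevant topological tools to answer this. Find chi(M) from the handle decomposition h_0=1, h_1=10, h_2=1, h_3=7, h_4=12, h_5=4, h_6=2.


Handles of index k contribute (-1)^k to chi (same as CW cells).
chi = (1) + (-10) + (1) + (-7) + (12) + (-4) + (2) = -5

-5


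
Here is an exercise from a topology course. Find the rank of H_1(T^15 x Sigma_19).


pi_1(A x B) = pi_1(A) x pi_1(B); rank of abelianization = b_1.
b_1(T^15) = 15, b_1(Sigma_19) = 2*19 = 38.
b_1(product) = 15 + 38 = 53

53


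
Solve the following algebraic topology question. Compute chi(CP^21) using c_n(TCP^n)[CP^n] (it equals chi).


For any closed oriented manifold, <e(TM),[M]> = chi(M).
chi(CP^21) = 21+1 = 22

22


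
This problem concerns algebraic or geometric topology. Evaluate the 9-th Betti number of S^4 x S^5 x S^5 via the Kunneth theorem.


Each S^d has Poincare polynomial 1 + t^d.
The product S^4 x S^5 x S^5 has Poincare polynomial prod(1+t^d_i).
Expanding: b_0=1, b_4=1, b_5=2, b_9=2, b_10=1, b_14=1.
b_9 = 2

2


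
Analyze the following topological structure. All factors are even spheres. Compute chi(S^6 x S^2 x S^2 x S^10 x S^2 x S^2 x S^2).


chi is multiplicative: chi(X x Y) = chi(X) chi(Y).
Each even-dim sphere has chi = 2. There are 7 factors.
chi = 2^7 = 128

128


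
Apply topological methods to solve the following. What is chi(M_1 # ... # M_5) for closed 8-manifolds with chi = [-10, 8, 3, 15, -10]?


For n-manifolds: chi(A#B) = chi(A) + chi(B) - chi(S^8).
chi(S^8) = 1 + (-1)^8 = 2.
chi(#) = (sum chi_i) - (5-1)*chi(S^8) = 6 - 4*2 = -2

-2


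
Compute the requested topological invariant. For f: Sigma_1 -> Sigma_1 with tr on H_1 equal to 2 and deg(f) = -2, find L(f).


L(f) = tr(f_0*) - tr(f_1*) + tr(f_2*).
= 1 - (2) + (-2)
= -3

-3


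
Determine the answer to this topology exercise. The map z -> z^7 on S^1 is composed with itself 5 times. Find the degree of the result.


deg(f) = 7. Degree is multiplicative: deg(f^5) = (deg f)^5.
deg(f^5) = (7)^5 = 16807

16807


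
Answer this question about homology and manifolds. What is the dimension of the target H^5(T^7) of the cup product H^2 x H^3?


Cup product: H^p x H^q -> H^{p+q}; here p+q = 2+3 = 5.
rank H^k(T^n) = C(n,k).
C(7,5) = 21

21


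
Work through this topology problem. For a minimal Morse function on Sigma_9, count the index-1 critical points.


A perfect Morse function has m_k = b_k.
For Sigma_9: b_0=1, b_1=2g=18, b_2=1.
Saddles m_1 = 2g = 18

18


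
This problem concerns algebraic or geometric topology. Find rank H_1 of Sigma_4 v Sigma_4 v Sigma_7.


For a wedge X v Y: reduced H_k(X v Y) = H_k(X) + H_k(Y).
Each Sigma_g contributes b_1 = 2g.
b_1 = 8 + 8 + 14 = 30

30


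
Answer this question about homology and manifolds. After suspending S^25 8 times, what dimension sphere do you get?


Each suspension raises dimension by 1: Sigma S^n = S^{n+1}.
Sigma^8 S^25 = S^{25+8} = S^33

33


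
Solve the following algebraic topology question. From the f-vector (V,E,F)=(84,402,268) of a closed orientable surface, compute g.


chi = V - E + F = 84 - 402 + 268 = -50
For orientable closed surface: chi = 2 - 2g, so g = (2 - chi)/2.
g = (2 - (-50)) / 2 = 52 / 2 = 26

26


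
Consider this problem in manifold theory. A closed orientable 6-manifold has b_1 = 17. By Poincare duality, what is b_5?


Poincare duality for closed orientable n-manifolds: b_k = b_{n-k}.
Here n = 6, so b_5 = b_1 = 17

17


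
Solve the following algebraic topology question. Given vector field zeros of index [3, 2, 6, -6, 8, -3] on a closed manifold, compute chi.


Poincare-Hopf: chi(M) = sum of indices of zeros.
chi = (3) + (2) + (6) + (-6) + (8) + (-3) = 10

10


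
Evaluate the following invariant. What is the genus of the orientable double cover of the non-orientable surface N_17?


chi(N_17) = 2 - 17 = -15.
Double cover: chi(Sigma_g) = 2 * chi(N_17) = 2*(-15) = -30.
2 - 2g = -30, so g = (2 - (-30))/2 = 32/2 = 16

16


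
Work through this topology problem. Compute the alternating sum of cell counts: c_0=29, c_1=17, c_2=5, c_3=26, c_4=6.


chi = sum_k (-1)^k c_k.
= (-1)^0*29 + (-1)^1*17 + (-1)^2*5 + (-1)^3*26 + (-1)^4*6
= (29) + (-17) + (5) + (-26) + (6)
= -3

-3


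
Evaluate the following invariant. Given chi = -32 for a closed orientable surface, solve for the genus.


chi = 2 - 2g for closed orientable surfaces.
-32 = 2 - 2g
2g = 2 - (-32) = 34
g = 17

17


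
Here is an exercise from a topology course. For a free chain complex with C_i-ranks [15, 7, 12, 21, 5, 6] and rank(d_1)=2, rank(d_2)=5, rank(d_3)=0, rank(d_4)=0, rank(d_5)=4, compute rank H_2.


rank H_k = rank(ker d_k) - rank(im d_{k+1}).
rank(ker d_2) = rank(C_2) - rank(d_2) = 12 - 5 = 7.
rank(im d_{2+1}) = 0.
rank H_2 = 7 - 0 = 7

7


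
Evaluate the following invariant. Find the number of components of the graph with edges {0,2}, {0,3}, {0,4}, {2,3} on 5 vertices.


Run DFS/union-find over 5 vertices.
V = 5, E = 4.
Number of components = 2

2


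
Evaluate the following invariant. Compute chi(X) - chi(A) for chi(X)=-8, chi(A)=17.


Relative Euler characteristic: chi(X, A) = chi(X) - chi(A).
= -8 - (17) = -25

-25


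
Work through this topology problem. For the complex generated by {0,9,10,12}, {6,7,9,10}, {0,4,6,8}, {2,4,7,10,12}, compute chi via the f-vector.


Enumerate all faces; f-vector: f_0=9, f_1=25, f_2=22, f_3=8, f_4=1.
chi = sum (-1)^k f_k = -1

-1


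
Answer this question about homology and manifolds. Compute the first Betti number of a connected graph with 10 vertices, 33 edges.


For a connected graph: rank(pi_1) = b_1 = E - V + 1 = 1 - chi.
chi = V - E = 10 - 33 = -23.
rank = 1 - (-23) = 33 - 10 + 1 = 24

24


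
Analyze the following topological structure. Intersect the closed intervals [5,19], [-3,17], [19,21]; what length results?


Intersection = [max(a_i), min(b_i)] = [19, 17].
Since 19 > 17, the intersection is empty.
Length = 0

0


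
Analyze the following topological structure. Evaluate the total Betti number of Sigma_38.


For Sigma_38: b_0 = 1, b_1 = 2g = 76, b_2 = 1.
Total = 1 + 76 + 1 = 78

78


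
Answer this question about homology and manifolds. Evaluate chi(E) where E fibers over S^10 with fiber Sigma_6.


chi(S^10) = 2 (n even), chi(Sigma_6) = 2 - 2*6 = -10.
chi(E) = 2 * (-10) = -20

-20


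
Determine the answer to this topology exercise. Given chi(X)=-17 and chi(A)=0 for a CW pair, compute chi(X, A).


Relative Euler characteristic: chi(X, A) = chi(X) - chi(A).
= -17 - (0) = -17

-17


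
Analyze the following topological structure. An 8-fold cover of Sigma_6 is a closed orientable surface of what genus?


For an n-sheeted cover: chi(E) = n * chi(B).
chi(Sigma_6) = 2 - 2*6 = -10.
chi(E) = 8 * (-10) = -80.
genus(E) = (2 - chi(E))/2 = (2 - (-80))/2 = 82/2 = 41

41


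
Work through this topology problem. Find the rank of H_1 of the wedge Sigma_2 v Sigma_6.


For a wedge: H_1(A v B) = H_1(A) + H_1(B).
b_1(Sigma_2) = 4, b_1(Sigma_6) = 12.
b_1 = 4 + 12 = 16

16


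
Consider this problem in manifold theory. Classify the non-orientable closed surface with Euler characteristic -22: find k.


chi = 2 - k for closed non-orientable surfaces with k crosscaps.
-22 = 2 - k
k = 2 - (-22) = 24

24


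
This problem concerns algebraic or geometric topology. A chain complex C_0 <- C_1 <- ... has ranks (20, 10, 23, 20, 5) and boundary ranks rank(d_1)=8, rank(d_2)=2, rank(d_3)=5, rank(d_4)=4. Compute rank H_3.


rank H_k = rank(ker d_k) - rank(im d_{k+1}).
rank(ker d_3) = rank(C_3) - rank(d_3) = 20 - 5 = 15.
rank(im d_{3+1}) = 4.
rank H_3 = 15 - 4 = 11

11


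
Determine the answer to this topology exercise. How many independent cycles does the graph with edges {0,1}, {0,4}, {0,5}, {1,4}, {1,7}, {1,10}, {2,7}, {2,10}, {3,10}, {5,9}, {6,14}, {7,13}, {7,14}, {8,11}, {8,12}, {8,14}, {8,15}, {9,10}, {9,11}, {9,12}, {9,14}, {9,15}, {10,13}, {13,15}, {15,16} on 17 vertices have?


b_1 = E - V + (number of components).
E = 25, V = 17, components = 1.
b_1 = 25 - 17 + 1 = 9

9


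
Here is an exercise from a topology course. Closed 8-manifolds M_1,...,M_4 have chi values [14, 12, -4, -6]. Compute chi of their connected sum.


For n-manifolds: chi(A#B) = chi(A) + chi(B) - chi(S^8).
chi(S^8) = 1 + (-1)^8 = 2.
chi(#) = (sum chi_i) - (4-1)*chi(S^8) = 16 - 3*2 = 10

10


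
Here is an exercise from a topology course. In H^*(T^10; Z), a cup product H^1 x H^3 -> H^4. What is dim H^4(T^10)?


Cup product: H^p x H^q -> H^{p+q}; here p+q = 1+3 = 4.
rank H^k(T^n) = C(n,k).
C(10,4) = 210

210


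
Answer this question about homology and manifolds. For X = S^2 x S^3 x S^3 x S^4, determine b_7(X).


Each S^d has Poincare polynomial 1 + t^d.
The product S^2 x S^3 x S^3 x S^4 has Poincare polynomial prod(1+t^d_i).
Expanding: b_0=1, b_2=1, b_3=2, b_4=1, b_5=2, b_6=2, b_7=2, b_8=1, b_9=2, b_10=1, b_12=1.
b_7 = 2

2


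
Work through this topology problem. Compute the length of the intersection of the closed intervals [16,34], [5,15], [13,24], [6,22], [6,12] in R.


Intersection = [max(a_i), min(b_i)] = [16, 12].
Since 16 > 12, the intersection is empty.
Length = 0

0


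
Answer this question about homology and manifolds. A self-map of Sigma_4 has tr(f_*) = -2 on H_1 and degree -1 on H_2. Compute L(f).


L(f) = tr(f_0*) - tr(f_1*) + tr(f_2*).
= 1 - (-2) + (-1)
= 2

2


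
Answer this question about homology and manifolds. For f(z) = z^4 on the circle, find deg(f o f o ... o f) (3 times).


deg(f) = 4. Degree is multiplicative: deg(f^3) = (deg f)^3.
deg(f^3) = (4)^3 = 64

64


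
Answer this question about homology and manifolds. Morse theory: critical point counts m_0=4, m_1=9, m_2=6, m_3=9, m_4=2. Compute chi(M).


Morse theory: chi(M) = sum_k (-1)^k m_k where m_k = #(index-k critical points).
= (4) + (-9) + (6) + (-9) + (2) = -6

-6


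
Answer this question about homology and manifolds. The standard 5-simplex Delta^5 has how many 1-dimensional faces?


Delta^5 has 5+1 vertices. A 1-face is a choice of 1+1 vertices.
f_1 = C(5+1, 1+1) = C(6,2) = 15

15


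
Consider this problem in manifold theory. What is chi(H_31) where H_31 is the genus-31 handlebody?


A genus-g handlebody deformation retracts to a wedge of g circles.
chi(vee_g S^1) = 1 - g.
chi(H_31) = 1 - 31 = -30

-30


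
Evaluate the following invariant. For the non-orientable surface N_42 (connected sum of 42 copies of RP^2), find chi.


For a non-orientable closed surface with k crosscaps: chi = 2 - k.
Here k = 42.
chi = 2 - 42 = -40

-40


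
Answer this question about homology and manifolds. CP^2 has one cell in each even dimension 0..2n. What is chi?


CP^2 has one cell in each even dimension 0, 2, ..., 2*2 (2+1 cells total).
All cells are even-dimensional, so chi = number of cells.
chi = 2 + 1 = 3

3


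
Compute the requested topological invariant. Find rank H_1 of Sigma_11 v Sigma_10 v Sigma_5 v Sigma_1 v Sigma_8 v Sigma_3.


For a wedge X v Y: reduced H_k(X v Y) = H_k(X) + H_k(Y).
Each Sigma_g contributes b_1 = 2g.
b_1 = 22 + 20 + 10 + 2 + 16 + 6 = 76

76


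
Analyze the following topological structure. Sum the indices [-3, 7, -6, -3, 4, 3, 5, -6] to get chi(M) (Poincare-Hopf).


Poincare-Hopf: chi(M) = sum of indices of zeros.
chi = (-3) + (7) + (-6) + (-3) + (4) + (3) + (5) + (-6) = 1

1


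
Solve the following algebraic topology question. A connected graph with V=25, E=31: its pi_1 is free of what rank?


For a connected graph: rank(pi_1) = b_1 = E - V + 1 = 1 - chi.
chi = V - E = 25 - 31 = -6.
rank = 1 - (-6) = 31 - 25 + 1 = 7

7


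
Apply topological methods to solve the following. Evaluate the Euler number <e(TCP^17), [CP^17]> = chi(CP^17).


For any closed oriented manifold, <e(TM),[M]> = chi(M).
chi(CP^17) = 17+1 = 18

18


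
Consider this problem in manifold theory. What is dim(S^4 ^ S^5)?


S^m ^ S^n = S^{m+n}.
k = 4 + 5 = 9

9


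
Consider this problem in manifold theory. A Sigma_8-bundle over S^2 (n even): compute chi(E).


chi(S^2) = 2 (n even), chi(Sigma_8) = 2 - 2*8 = -14.
chi(E) = 2 * (-14) = -28

-28


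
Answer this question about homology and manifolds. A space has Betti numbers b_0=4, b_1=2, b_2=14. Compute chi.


chi = sum_k (-1)^k b_k.
= (4) + (-2) + (14)
= 16

16


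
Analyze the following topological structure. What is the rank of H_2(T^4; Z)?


By the Kunneth formula, b_k(T^n) = C(n,k).
b_2(T^4) = C(4,2).
C(4,2) = 4!/(2!*2!) = 6

6


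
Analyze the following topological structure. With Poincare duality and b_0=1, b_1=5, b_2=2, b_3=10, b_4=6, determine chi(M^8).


By Poincare duality b_k = b_{8-k}, so full Betti numbers: b_0=1, b_1=5, b_2=2, b_3=10, b_4=6, b_5=10, b_6=2, b_7=5, b_8=1.
chi = sum (-1)^k b_k = -18

-18


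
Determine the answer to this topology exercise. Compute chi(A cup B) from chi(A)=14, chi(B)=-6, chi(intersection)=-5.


chi(A cup B) = chi(A) + chi(B) - chi(A cap B)
= 14 + (-6) - (-5)
= 13

13


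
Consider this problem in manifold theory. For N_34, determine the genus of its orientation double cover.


chi(N_34) = 2 - 34 = -32.
Double cover: chi(Sigma_g) = 2 * chi(N_34) = 2*(-32) = -64.
2 - 2g = -64, so g = (2 - (-64))/2 = 66/2 = 33

33


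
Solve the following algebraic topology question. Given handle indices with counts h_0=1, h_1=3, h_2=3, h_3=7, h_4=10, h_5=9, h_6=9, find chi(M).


Handles of index k contribute (-1)^k to chi (same as CW cells).
chi = (1) + (-3) + (3) + (-7) + (10) + (-9) + (9) = 4

4


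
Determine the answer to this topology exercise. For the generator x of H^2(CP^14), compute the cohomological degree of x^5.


|x| = 2 in H^*(CP^n).
|x^5| = 5 * |x| = 5 * 2 = 10

10


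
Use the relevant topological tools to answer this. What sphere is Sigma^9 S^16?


Each suspension raises dimension by 1: Sigma S^n = S^{n+1}.
Sigma^9 S^16 = S^{16+9} = S^25

25


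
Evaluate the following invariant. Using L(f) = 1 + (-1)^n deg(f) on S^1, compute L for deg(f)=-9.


On S^1: L(f) = tr(f_0*) + (-1)^1 tr(f_1*) = 1 + (-1)^1 * deg(f).
L(f) = 1 + (-1)^1 * -9 = 1 + 9 = 10

10


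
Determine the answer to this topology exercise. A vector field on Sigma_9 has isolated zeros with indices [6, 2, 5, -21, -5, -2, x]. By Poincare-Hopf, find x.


Poincare-Hopf: sum of indices = chi(M).
chi(Sigma_9) = 2 - 2*9 = -16.
Sum of known indices = -15.
x = chi - (sum known) = -16 - (-15) = -1

-1


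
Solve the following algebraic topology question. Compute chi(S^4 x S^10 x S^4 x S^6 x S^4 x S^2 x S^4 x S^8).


chi is multiplicative: chi(X x Y) = chi(X) chi(Y).
Each even-dim sphere has chi = 2. There are 8 factors.
chi = 2^8 = 256

256


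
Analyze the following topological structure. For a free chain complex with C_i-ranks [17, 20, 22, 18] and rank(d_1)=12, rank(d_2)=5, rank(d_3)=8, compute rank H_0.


rank H_k = rank(ker d_k) - rank(im d_{k+1}).
rank(ker d_0) = rank(C_0) - rank(d_0) = 17 - 0 = 17.
rank(im d_{0+1}) = 12.
rank H_0 = 17 - 12 = 5

5


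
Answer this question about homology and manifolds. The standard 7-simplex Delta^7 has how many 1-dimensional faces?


Delta^7 has 7+1 vertices. A 1-face is a choice of 1+1 vertices.
f_1 = C(7+1, 1+1) = C(8,2) = 28

28


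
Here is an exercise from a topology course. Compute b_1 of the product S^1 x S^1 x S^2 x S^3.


Each S^d has Poincare polynomial 1 + t^d.
The product S^1 x S^1 x S^2 x S^3 has Poincare polynomial prod(1+t^d_i).
Expanding: b_0=1, b_1=2, b_2=2, b_3=3, b_4=3, b_5=2, b_6=2, b_7=1.
b_1 = 2

2


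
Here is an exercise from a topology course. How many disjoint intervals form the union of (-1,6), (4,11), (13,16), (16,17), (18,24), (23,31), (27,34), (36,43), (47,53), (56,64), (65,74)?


Sort and merge overlapping open intervals.
Merged: (-1,11), (13,16), (16,17), (18,34), (36,43), (47,53), (56,64), (65,74).
Number of components = 8

8


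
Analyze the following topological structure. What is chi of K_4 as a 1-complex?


K_4: V = 4, E = C(4,2) = 6.
chi = V - E = 4 - 6 = -2

-2


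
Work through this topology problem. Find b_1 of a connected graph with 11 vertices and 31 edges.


For a connected graph: rank(pi_1) = b_1 = E - V + 1 = 1 - chi.
chi = V - E = 11 - 31 = -20.
rank = 1 - (-20) = 31 - 11 + 1 = 21

21


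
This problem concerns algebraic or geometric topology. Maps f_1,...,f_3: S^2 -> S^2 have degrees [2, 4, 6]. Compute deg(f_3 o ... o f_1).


Degree is multiplicative: deg(composition) = product of degrees.
= (2) * (4) * (6) = 48

48


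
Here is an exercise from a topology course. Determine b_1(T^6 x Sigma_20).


pi_1(A x B) = pi_1(A) x pi_1(B); rank of abelianization = b_1.
b_1(T^6) = 6, b_1(Sigma_20) = 2*20 = 40.
b_1(product) = 6 + 40 = 46

46


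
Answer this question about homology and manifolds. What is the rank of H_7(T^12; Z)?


By the Kunneth formula, b_k(T^n) = C(n,k).
b_7(T^12) = C(12,7).
C(12,7) = 12!/(7!*5!) = 792

792


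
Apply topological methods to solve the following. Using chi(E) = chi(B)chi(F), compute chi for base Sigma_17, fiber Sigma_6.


For a fiber bundle F -> E -> B (with CW structure): chi(E) = chi(B) * chi(F).
chi(Sigma_17) = -32, chi(Sigma_6) = -10.
chi(E) = (-32) * (-10) = 320

320


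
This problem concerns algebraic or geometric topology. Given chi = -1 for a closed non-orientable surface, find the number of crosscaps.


chi = 2 - k for closed non-orientable surfaces with k crosscaps.
-1 = 2 - k
k = 2 - (-1) = 3

3


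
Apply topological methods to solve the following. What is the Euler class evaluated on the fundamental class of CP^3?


For any closed oriented manifold, <e(TM),[M]> = chi(M).
chi(CP^3) = 3+1 = 4

4


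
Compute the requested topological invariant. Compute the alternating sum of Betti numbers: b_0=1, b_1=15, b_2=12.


chi = sum_k (-1)^k b_k.
= (1) + (-15) + (12)
= -2

-2


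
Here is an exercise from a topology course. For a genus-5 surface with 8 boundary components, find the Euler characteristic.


For a compact orientable surface with genus g and b boundary components: chi = 2 - 2g - b.
chi = 2 - 2*5 - 8 = 2 - 10 - 8 = -16

-16


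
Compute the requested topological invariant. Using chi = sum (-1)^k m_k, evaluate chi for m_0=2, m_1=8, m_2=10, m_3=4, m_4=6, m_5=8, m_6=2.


Morse theory: chi(M) = sum_k (-1)^k m_k where m_k = #(index-k critical points).
= (2) + (-8) + (10) + (-4) + (6) + (-8) + (2) = 0

0


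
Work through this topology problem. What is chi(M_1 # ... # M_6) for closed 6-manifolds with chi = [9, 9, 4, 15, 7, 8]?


For n-manifolds: chi(A#B) = chi(A) + chi(B) - chi(S^6).
chi(S^6) = 1 + (-1)^6 = 2.
chi(#) = (sum chi_i) - (6-1)*chi(S^6) = 52 - 5*2 = 42

42


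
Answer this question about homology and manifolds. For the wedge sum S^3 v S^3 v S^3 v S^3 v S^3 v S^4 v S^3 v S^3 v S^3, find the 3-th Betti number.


For a wedge of spheres, H_k (k>0) is free on one generator per sphere of dimension k.
Spheres of dimension 3: count = 8.
b_3 = 8

8


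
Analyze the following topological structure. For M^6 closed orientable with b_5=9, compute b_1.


Poincare duality for closed orientable n-manifolds: b_k = b_{n-k}.
Here n = 6, so b_1 = b_5 = 9

9


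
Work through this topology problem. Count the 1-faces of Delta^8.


Delta^8 has 8+1 vertices. A 1-face is a choice of 1+1 vertices.
f_1 = C(8+1, 1+1) = C(9,2) = 36

36


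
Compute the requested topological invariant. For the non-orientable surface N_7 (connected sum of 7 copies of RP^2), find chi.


For a non-orientable closed surface with k crosscaps: chi = 2 - k.
Here k = 7.
chi = 2 - 7 = -5

-5


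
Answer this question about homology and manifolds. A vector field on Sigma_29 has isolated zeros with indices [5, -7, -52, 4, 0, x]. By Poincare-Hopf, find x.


Poincare-Hopf: sum of indices = chi(M).
chi(Sigma_29) = 2 - 2*29 = -56.
Sum of known indices = -50.
x = chi - (sum known) = -56 - (-50) = -6

-6


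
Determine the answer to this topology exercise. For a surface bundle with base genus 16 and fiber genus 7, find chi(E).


For a fiber bundle F -> E -> B (with CW structure): chi(E) = chi(B) * chi(F).
chi(Sigma_16) = -30, chi(Sigma_7) = -12.
chi(E) = (-30) * (-12) = 360

360


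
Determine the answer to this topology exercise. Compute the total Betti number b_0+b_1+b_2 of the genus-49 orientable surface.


For Sigma_49: b_0 = 1, b_1 = 2g = 98, b_2 = 1.
Total = 1 + 98 + 1 = 100

100


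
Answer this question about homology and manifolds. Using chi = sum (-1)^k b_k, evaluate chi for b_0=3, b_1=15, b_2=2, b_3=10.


chi = sum_k (-1)^k b_k.
= (3) + (-15) + (2) + (-10)
= -20

-20


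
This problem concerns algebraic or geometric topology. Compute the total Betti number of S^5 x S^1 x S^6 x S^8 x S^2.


Total Betti number is multiplicative under products.
Each S^d (d>=1) has total Betti number 2.
There are 5 sphere factors.
Total = 2^5 = 32

32


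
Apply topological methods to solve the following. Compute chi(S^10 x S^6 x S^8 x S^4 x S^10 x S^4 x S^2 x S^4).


chi is multiplicative: chi(X x Y) = chi(X) chi(Y).
Each even-dim sphere has chi = 2. There are 8 factors.
chi = 2^8 = 256

256


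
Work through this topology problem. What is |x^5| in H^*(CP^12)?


|x| = 2 in H^*(CP^n).
|x^5| = 5 * |x| = 5 * 2 = 10

10


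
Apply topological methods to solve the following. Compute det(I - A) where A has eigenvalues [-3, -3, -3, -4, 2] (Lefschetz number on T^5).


For a torus self-map: L(f) = det(I - A) where A acts on H_1.
L(f) = (1--3) * (1--3) * (1--3) * (1--4) * (1-2) = 4 * 4 * 4 * 5 * -1 = -320

-320


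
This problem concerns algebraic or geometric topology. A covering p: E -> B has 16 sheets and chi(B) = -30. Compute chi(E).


For a finite covering: chi(E) = (number of sheets) * chi(B).
chi(E) = 16 * (-30) = -480

-480


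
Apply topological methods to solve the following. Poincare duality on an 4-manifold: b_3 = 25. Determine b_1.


Poincare duality for closed orientable n-manifolds: b_k = b_{n-k}.
Here n = 4, so b_1 = b_3 = 25

25


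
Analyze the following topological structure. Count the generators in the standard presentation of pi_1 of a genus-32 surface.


Standard presentation: pi_1(Sigma_g) = <a_1,b_1,...,a_g,b_g | [a_1,b_1]...[a_g,b_g] = 1>.
Number of generators = 2g = 2*32 = 64

64


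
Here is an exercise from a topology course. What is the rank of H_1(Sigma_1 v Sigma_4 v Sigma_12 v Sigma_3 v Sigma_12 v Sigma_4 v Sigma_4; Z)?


For a wedge X v Y: reduced H_k(X v Y) = H_k(X) + H_k(Y).
Each Sigma_g contributes b_1 = 2g.
b_1 = 2 + 8 + 24 + 6 + 24 + 8 + 8 = 80

80


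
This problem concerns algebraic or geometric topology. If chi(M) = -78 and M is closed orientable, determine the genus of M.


chi = 2 - 2g for closed orientable surfaces.
-78 = 2 - 2g
2g = 2 - (-78) = 80
g = 40

40


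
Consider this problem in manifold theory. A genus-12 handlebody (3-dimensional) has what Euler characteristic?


A genus-g handlebody deformation retracts to a wedge of g circles.
chi(vee_g S^1) = 1 - g.
chi(H_12) = 1 - 12 = -11

-11


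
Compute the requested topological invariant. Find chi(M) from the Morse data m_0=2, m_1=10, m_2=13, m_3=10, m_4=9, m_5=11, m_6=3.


Morse theory: chi(M) = sum_k (-1)^k m_k where m_k = #(index-k critical points).
= (2) + (-10) + (13) + (-10) + (9) + (-11) + (3) = -4

-4


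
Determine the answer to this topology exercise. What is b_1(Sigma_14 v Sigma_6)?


For a wedge: H_1(A v B) = H_1(A) + H_1(B).
b_1(Sigma_14) = 28, b_1(Sigma_6) = 12.
b_1 = 28 + 12 = 40

40


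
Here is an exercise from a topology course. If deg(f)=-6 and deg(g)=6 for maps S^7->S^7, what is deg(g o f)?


Degree is multiplicative under composition: deg(g o f) = deg(g) * deg(f).
= 6 * -6 = -36

-36


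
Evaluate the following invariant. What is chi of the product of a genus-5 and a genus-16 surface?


chi(Sigma_5) = 2 - 2*5 = -8
chi(Sigma_16) = 2 - 2*16 = -30
chi(product) = (-8) * (-30) = 240

240


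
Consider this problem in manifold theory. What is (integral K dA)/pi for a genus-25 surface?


Gauss-Bonnet: integral K dA = 2*pi*chi(M).
chi(Sigma_25) = 2 - 2*25 = -48.
(integral K dA)/pi = 2*chi = 2*(-48) = -96

-96


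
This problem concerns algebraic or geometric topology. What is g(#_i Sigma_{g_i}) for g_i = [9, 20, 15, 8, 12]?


Genus is additive under connected sum of orientable surfaces.
g = 9 + 20 + 15 + 8 + 12 = 64

64


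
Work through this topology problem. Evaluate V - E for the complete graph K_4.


K_4: V = 4, E = C(4,2) = 6.
chi = V - E = 4 - 6 = -2

-2


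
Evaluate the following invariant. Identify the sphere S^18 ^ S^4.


S^m ^ S^n = S^{m+n}.
k = 18 + 4 = 22

22


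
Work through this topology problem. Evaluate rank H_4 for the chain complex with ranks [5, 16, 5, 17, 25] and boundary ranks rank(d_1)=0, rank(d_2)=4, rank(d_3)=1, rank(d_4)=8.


rank H_k = rank(ker d_k) - rank(im d_{k+1}).
rank(ker d_4) = rank(C_4) - rank(d_4) = 25 - 8 = 17.
rank(im d_{4+1}) = 0.
rank H_4 = 17 - 0 = 17

17


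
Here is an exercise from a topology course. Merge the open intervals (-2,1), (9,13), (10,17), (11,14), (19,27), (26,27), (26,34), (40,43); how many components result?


Sort and merge overlapping open intervals.
Merged: (-2,1), (9,17), (19,34), (40,43).
Number of components = 4

4


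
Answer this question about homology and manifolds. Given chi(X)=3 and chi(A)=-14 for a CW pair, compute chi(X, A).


Relative Euler characteristic: chi(X, A) = chi(X) - chi(A).
= 3 - (-14) = 17

17


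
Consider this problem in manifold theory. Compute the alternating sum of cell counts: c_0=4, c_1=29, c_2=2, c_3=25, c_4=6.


chi = sum_k (-1)^k c_k.
= (-1)^0*4 + (-1)^1*29 + (-1)^2*2 + (-1)^3*25 + (-1)^4*6
= (4) + (-29) + (2) + (-25) + (6)
= -42

-42


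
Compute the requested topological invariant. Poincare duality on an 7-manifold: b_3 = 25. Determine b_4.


Poincare duality for closed orientable n-manifolds: b_k = b_{n-k}.
Here n = 7, so b_4 = b_3 = 25

25


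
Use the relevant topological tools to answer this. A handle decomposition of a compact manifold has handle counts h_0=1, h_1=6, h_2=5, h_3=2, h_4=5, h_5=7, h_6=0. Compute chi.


Handles of index k contribute (-1)^k to chi (same as CW cells).
chi = (1) + (-6) + (5) + (-2) + (5) + (-7) + (0) = -4

-4


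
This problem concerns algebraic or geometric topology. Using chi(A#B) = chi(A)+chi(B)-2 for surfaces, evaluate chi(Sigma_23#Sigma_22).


chi(Sigma_23) = 2 - 2*23 = -44
chi(Sigma_22) = 2 - 2*22 = -42
For surfaces: chi(A#B) = chi(A) + chi(B) - 2.
chi = -44 + -42 - 2 = -88

-88


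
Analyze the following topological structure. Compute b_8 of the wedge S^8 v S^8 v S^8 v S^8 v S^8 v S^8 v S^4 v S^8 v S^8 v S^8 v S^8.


For a wedge of spheres, H_k (k>0) is free on one generator per sphere of dimension k.
Spheres of dimension 8: count = 10.
b_8 = 10

10


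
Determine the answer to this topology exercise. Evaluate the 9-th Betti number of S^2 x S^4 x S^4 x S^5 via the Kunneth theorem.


Each S^d has Poincare polynomial 1 + t^d.
The product S^2 x S^4 x S^4 x S^5 has Poincare polynomial prod(1+t^d_i).
Expanding: b_0=1, b_2=1, b_4=2, b_5=1, b_6=2, b_7=1, b_8=1, b_9=2, b_10=1, b_11=2, b_13=1, b_15=1.
b_9 = 2

2


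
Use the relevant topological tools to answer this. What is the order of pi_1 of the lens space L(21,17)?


pi_1(L(p,q)) = Z/pZ for any q coprime to p.
|pi_1(L(21,17))| = 21

21


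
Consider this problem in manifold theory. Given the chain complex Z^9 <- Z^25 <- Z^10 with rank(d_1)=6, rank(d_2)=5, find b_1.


rank H_k = rank(ker d_k) - rank(im d_{k+1}).
rank(ker d_1) = rank(C_1) - rank(d_1) = 25 - 6 = 19.
rank(im d_{1+1}) = 5.
rank H_1 = 19 - 5 = 14

14
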